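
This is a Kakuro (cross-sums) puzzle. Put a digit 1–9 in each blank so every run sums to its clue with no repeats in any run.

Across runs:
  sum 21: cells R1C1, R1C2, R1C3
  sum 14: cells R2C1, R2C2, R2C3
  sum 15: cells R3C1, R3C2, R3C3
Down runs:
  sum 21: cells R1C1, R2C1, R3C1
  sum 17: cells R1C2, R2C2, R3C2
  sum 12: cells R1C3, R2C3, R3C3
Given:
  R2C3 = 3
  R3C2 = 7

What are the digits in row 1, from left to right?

No cell is forced outright now. R3C1 can only be 5 or 6 (the digits allowed by both its 15 across and its 21 down). If R3C1 = 5: then R3C3 would have to be in {3} for the 15 across but in {1,2,4,5,7,8} for the 12 down — contradiction. So R3C1 = 6.
Given what's placed, R2C1 must be 7 to fit the 14 across and 21 down.
R2C2 = 14 − 10 = 4 completes the 14 across.
R3C3 = 15 − 13 = 2 completes the 15 across.
R1C1 = 21 − 13 = 8 completes the 21 down.
R1C2 = 17 − 11 = 6 completes the 17 down.
R1C3 = 21 − 14 = 7 completes the 21 across.

8 6 7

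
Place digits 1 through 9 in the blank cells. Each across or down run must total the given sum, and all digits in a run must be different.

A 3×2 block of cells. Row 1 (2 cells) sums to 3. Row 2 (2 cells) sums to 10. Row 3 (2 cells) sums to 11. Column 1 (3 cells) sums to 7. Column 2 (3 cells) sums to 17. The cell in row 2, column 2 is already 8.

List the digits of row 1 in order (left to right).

3 in 2 cells must be {1,2}; 7 in 3 cells must be {1,2,4}.
(1,2) = 2: the only remaining digit allowed by both the 3 across and the 17 down.
(2,1) = 10 − 8 = 2 completes the 10 across.
Given what's placed, (3,1) must be 4 to fit the 11 across and 7 down.
(3,2) = 11 − 4 = 7 completes the 11 across.
(1,1) = 3 − 2 = 1 completes the 3 across.

1, 2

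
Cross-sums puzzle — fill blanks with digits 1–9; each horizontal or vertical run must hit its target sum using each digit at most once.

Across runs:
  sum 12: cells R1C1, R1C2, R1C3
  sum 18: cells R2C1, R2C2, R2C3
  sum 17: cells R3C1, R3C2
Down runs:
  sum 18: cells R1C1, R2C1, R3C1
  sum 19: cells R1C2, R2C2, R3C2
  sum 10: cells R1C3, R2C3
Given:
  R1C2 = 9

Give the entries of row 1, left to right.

17 in 2 cells must be {8,9}.
Given what's placed, R3C2 must be 8 to fit the 17 across and 19 down.
R2C2 = 19 − 17 = 2 completes the 19 down.
R3C1 = 17 − 8 = 9 completes the 17 across.
R2C1 = 7: the only remaining digit allowed by both the 18 across and the 18 down.
R2C3 = 18 − 9 = 9 completes the 18 across.
R1C1 = 18 − 16 = 2 completes the 18 down.
R1C3 = 12 − 11 = 1 completes the 12 across.

2 9 1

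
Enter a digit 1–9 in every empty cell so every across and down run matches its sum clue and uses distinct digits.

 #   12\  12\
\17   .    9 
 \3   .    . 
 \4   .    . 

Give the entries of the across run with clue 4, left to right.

3, 1

17 in 2 cells must be {8,9}; 3 in 2 cells must be {1,2}; 4 in 2 cells must be {1,3}.
R1C1 = 17 − 9 = 8 completes the 17 across.
Given what's placed, R2C1 must be 1 to fit the 3 across and 12 down.
R2C2 = 3 − 1 = 2 completes the 3 across.
R3C1 = 12 − 9 = 3 completes the 12 down.
R3C2 = 4 − 3 = 1 completes the 4 across.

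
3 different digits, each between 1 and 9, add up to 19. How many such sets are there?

5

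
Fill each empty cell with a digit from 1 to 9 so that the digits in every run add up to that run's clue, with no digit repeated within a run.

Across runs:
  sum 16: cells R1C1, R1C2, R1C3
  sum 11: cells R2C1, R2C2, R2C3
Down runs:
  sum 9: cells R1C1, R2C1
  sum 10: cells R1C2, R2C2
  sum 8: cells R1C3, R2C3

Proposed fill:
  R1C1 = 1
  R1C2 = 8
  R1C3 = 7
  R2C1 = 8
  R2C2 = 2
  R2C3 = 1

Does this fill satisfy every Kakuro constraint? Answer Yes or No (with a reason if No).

Yes

Across: 1+8+7=16; 8+2+1=11. Down: 1+8=9; 8+2=10; 7+1=8. No digit repeats within any run.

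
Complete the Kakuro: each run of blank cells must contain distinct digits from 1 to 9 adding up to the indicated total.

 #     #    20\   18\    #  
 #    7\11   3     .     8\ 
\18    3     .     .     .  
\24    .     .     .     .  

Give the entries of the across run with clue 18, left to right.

3 9 1 5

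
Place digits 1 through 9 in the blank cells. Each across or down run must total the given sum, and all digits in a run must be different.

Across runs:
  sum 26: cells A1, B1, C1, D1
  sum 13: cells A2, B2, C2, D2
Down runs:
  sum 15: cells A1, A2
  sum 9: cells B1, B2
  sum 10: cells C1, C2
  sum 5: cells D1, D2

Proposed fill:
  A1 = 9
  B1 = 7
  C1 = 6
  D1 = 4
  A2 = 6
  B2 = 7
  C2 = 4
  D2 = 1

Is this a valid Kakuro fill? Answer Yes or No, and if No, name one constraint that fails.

No — the down run B1–B2 sums to 14, not 9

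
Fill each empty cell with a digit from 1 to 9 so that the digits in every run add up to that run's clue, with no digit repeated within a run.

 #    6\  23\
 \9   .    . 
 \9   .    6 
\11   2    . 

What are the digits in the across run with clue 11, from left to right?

6 in 3 cells must be {1,2,3}; 23 in 3 cells must be {6,8,9}.
R1C2 = 8: the only remaining digit allowed by both the 9 across and the 23 down.
R2C1 = 9 − 6 = 3 completes the 9 across.
R3C2 = 11 − 2 = 9 completes the 11 across.
R1C1 = 9 − 8 = 1 completes the 9 across.

2 9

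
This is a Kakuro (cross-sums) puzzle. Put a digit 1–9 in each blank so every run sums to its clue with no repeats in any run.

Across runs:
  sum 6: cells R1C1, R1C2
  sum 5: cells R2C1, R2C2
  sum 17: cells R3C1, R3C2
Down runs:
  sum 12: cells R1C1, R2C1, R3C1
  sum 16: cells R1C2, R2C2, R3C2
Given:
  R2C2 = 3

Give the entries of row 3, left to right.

17 in 2 cells must be {8,9}.
R2C1 = 5 − 3 = 2 completes the 5 across.
Given what's placed, R3C1 must be 9 to fit the 17 across and 12 down.
R3C2 = 17 − 9 = 8 completes the 17 across.
R1C1 = 12 − 11 = 1 completes the 12 down.
R1C2 = 6 − 1 = 5 completes the 6 across.

9 8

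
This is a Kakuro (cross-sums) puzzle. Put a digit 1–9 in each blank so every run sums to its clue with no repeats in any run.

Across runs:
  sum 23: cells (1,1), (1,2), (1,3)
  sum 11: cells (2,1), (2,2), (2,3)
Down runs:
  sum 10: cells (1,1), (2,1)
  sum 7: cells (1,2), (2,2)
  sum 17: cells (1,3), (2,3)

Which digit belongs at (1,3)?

9

23 in 3 cells must be {6,8,9}; 17 in 2 cells must be {8,9}.
The 23 across and the 7 down share only 6, so (1,2) = 6.
(2,2) = 7 − 6 = 1 completes the 7 down.
Given what's placed, (2,3) must be 8 to fit the 11 across and 17 down.
(1,3) = 17 − 8 = 9 completes the 17 down.
(2,1) = 11 − 9 = 2 completes the 11 across.
(1,1) = 23 − 15 = 8 completes the 23 across.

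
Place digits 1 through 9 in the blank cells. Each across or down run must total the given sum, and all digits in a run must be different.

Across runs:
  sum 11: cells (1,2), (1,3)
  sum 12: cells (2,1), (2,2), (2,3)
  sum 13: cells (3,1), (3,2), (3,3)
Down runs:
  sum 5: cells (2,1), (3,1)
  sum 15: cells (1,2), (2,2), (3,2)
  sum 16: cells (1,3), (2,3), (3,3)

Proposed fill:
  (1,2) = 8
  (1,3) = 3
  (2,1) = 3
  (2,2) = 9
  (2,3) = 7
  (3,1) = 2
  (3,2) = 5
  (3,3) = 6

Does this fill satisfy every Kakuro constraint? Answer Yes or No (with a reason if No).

No — the down run (1,2)–(3,2) sums to 22, not 15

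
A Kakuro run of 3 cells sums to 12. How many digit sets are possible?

7

3 distinct digits from 1–9 sum between 6 and 24.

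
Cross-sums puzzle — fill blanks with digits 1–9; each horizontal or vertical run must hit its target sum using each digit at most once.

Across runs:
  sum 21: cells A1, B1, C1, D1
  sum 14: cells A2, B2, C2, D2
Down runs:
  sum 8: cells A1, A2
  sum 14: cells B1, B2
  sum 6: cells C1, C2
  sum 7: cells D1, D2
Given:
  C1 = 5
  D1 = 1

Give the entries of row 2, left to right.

2 5 1 6

C2 = 6 − 5 = 1 completes the 6 down.
D2 = 7 − 1 = 6 completes the 7 down.
Given what's placed, B2 must be 5 to fit the 14 across and 14 down.
B1 = 14 − 5 = 9 completes the 14 down.
A2 = 14 − 12 = 2 completes the 14 across.
A1 = 21 − 15 = 6 completes the 21 across.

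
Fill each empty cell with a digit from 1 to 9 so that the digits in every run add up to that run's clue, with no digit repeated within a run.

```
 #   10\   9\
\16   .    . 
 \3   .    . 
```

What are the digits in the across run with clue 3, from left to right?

1 2

16 in 2 cells must be {7,9}; 3 in 2 cells must be {1,2}.
The 16 across and the 9 down share only 7, so R1C2 = 7.
R2C2 = 9 − 7 = 2 completes the 9 down.
R1C1 = 16 − 7 = 9 completes the 16 across.
R2C1 = 3 − 2 = 1 completes the 3 across.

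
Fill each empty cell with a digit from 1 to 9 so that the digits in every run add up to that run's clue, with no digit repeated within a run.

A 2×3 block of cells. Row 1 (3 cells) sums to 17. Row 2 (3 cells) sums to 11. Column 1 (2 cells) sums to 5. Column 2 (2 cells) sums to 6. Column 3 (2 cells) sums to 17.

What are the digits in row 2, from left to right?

2 1 8

17 in 2 cells must be {8,9}.
The 11 across and the 17 down share only 8, so (2,3) = 8.
(1,3) = 17 − 8 = 9 completes the 17 down.
Nothing is forced directly, so branch on (2,1), whose candidates are 1 or 2. If (2,1) = 1: then (1,1) would have to be in {1,2,3,5,6,7} for the 17 across but in {4} for the 5 down — contradiction. So (2,1) = 2.
(1,1) = 5 − 2 = 3 completes the 5 down.
(1,2) = 17 − 12 = 5 completes the 17 across.
(2,2) = 11 − 10 = 1 completes the 11 across.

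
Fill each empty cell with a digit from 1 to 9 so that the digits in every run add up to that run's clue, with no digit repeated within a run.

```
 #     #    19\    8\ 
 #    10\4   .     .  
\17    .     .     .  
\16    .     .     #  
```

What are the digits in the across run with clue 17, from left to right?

4 in 2 cells must be {1,3}; 16 in 2 cells must be {7,9}.
The 4 across and the 19 down share only 3, so R1C2 = 3.
R1C3 = 4 − 3 = 1 completes the 4 across.
R2C3 = 8 − 1 = 7 completes the 8 down.
R2C2 = 9: the only remaining digit allowed by both the 17 across and the 19 down.
R3C2 = 19 − 12 = 7 completes the 19 down.
R2C1 = 17 − 16 = 1 completes the 17 across.
R3C1 = 16 − 7 = 9 completes the 16 across.

1 9 7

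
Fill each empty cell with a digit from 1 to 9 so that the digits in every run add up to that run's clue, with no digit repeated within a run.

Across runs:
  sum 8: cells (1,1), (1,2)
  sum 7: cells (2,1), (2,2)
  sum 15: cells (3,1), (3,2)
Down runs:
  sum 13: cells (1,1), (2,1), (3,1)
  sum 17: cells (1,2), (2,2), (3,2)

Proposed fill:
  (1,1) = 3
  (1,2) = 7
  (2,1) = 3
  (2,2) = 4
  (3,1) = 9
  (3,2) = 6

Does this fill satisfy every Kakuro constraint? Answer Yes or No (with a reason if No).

No — the down run (1,1)–(3,1) sums to 15, not 13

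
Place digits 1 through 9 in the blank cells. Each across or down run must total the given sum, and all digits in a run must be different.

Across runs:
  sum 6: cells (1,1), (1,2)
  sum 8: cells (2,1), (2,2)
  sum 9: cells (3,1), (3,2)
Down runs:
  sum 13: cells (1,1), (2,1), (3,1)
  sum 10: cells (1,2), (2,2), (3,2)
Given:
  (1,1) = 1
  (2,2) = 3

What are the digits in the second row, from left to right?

(1,2) = 6 − 1 = 5 completes the 6 across.
(2,1) = 8 − 3 = 5 completes the 8 across.
(3,1) = 13 − 6 = 7 completes the 13 down.
(3,2) = 9 − 7 = 2 completes the 9 across.

5 3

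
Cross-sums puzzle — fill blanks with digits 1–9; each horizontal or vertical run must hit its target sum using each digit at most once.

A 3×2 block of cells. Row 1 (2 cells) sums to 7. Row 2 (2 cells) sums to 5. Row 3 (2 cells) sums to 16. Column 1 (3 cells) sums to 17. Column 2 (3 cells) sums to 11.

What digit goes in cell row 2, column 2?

16 in 2 cells must be {7,9}.
The 16 across and the 11 down share only 7, so (3,2) = 7.
(3,1) = 16 − 7 = 9 completes the 16 across.
Nothing is forced directly, so branch on (1,2), whose candidates are 1 or 3. If (1,2) = 3: then (1,1) would have to be in {4} for the 7 across but in {1,2,3,5,6,7} for the 17 down — contradiction. So (1,2) = 1.
(1,1) = 7 − 1 = 6 completes the 7 across.
(2,1) = 17 − 15 = 2 completes the 17 down.
(2,2) = 5 − 2 = 3 completes the 5 across.

3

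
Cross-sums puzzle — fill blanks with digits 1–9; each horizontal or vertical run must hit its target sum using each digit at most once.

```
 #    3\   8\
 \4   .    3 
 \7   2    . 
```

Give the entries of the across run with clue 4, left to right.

4 in 2 cells must be {1,3}; 3 in 2 cells must be {1,2}.
R1C1 = 4 − 3 = 1 completes the 4 across.
R2C2 = 7 − 2 = 5 completes the 7 across.

1 3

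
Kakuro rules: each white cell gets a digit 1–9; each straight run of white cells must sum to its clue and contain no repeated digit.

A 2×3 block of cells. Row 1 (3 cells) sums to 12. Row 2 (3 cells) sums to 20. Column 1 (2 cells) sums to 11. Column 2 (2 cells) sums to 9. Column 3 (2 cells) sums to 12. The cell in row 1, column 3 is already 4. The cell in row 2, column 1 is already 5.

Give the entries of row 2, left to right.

5, 7, 8

(1,1) = 11 − 5 = 6 completes the 11 down.
(1,2) = 12 − 10 = 2 completes the 12 across.
(2,2) = 9 − 2 = 7 completes the 9 down.
(2,3) = 20 − 12 = 8 completes the 20 across.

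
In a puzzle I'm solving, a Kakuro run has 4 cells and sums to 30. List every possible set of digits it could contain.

{6,7,8,9}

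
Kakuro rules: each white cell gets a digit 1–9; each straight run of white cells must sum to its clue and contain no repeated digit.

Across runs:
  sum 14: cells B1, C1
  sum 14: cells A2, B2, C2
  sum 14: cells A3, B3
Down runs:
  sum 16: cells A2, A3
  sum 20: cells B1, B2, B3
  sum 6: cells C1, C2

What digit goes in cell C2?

16 in 2 cells must be {7,9}.
The 14 across and the 6 down share only 5, so C1 = 5.
C2 = 6 − 5 = 1 completes the 6 down.
Intersecting the 14 across with the 16 down forces A3 = 9.
B3 = 14 − 9 = 5 completes the 14 across.
B1 = 14 − 5 = 9 completes the 14 across.
A2 = 16 − 9 = 7 completes the 16 down.
B2 = 14 − 8 = 6 completes the 14 across.

1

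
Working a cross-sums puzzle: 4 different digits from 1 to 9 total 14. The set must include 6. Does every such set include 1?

Yes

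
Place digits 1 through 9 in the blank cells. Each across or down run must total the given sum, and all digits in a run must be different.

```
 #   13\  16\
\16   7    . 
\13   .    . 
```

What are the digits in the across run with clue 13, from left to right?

16 in 2 cells must be {7,9}.
R1C2 = 16 − 7 = 9 completes the 16 across.
R2C1 = 13 − 7 = 6 completes the 13 down.
R2C2 = 13 − 6 = 7 completes the 13 across.

6, 7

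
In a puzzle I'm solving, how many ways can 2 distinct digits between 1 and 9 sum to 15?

2

2 distinct digits from 1–9 sum between 3 and 17.
Enumerating: {6,9}, {7,8}.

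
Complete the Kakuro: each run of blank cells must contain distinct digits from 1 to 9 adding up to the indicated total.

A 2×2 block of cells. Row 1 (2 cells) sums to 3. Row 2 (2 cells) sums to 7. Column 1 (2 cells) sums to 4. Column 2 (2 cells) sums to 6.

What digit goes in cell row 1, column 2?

2

3 in 2 cells must be {1,2}; 4 in 2 cells must be {1,3}.
The 3 across and the 4 down share only 1, so (1,1) = 1.
(1,2) = 3 − 1 = 2 completes the 3 across.
(2,1) = 4 − 1 = 3 completes the 4 down.
(2,2) = 7 − 3 = 4 completes the 7 across.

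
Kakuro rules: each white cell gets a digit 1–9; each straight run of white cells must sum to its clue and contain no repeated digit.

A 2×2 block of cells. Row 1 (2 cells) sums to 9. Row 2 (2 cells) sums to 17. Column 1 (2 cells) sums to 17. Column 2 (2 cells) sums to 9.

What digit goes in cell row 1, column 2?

17 in 2 cells must be {8,9}.
The 9 across and the 17 down share only 8, so (1,1) = 8.
(1,2) = 9 − 8 = 1 completes the 9 across.
(2,1) = 17 − 8 = 9 completes the 17 down.
(2,2) = 17 − 9 = 8 completes the 17 across.

1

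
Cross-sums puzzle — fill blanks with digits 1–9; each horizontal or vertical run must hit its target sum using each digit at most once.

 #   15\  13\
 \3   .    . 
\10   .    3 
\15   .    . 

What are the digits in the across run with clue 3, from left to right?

2 1

3 in 2 cells must be {1,2}.
R2C1 = 10 − 3 = 7 completes the 10 across.
Given what's placed, R3C1 must be 6 to fit the 15 across and 15 down.
R3C2 = 15 − 6 = 9 completes the 15 across.
R1C1 = 15 − 13 = 2 completes the 15 down.
R1C2 = 3 − 2 = 1 completes the 3 across.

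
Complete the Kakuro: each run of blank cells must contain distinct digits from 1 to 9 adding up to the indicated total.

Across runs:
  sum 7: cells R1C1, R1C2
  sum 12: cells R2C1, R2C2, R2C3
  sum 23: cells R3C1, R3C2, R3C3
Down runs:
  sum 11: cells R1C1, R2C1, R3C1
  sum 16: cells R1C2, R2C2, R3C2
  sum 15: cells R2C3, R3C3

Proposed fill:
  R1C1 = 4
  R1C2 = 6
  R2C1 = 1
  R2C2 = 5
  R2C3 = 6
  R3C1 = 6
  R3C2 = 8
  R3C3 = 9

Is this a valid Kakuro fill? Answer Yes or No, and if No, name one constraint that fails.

No — the down run R1C2–R3C2 sums to 19, not 16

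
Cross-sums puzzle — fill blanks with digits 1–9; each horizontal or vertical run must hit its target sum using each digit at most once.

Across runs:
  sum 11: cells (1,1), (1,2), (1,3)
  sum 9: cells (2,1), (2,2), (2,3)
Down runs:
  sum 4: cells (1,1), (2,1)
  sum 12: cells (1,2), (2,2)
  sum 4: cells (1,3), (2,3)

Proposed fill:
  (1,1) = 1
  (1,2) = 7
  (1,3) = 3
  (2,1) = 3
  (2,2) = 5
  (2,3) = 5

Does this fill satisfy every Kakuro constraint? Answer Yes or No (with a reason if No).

No — the across run (2,1)–(2,3) sums to 13, not 9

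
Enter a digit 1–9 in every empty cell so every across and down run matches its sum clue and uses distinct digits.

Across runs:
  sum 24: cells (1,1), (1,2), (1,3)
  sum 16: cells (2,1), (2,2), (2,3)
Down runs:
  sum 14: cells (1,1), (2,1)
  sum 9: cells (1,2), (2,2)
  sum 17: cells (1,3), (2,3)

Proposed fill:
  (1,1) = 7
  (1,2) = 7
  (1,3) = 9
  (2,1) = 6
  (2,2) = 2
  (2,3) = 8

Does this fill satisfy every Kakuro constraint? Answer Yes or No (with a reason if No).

No — the across run (1,1)–(1,3) sums to 23, not 24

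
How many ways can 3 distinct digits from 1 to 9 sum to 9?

3

3 distinct digits from 1–9 sum between 6 and 24.
Enumerating: {1,2,6}, {1,3,5}, {2,3,4}.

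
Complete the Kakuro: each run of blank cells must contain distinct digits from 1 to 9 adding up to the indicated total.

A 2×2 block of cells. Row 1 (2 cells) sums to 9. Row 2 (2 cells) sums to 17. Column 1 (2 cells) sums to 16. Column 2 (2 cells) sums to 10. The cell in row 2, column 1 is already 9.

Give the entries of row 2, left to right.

9, 8

17 in 2 cells must be {8,9}; 16 in 2 cells must be {7,9}.
(1,1) = 16 − 9 = 7 completes the 16 down.
(1,2) = 9 − 7 = 2 completes the 9 across.
(2,2) = 17 − 9 = 8 completes the 17 across.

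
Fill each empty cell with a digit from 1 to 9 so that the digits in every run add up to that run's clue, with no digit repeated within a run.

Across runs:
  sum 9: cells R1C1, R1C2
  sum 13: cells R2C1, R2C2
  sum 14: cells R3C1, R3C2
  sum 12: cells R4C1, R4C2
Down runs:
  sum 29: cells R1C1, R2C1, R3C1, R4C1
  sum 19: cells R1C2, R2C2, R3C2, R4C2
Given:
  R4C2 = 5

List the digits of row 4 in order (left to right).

7 5

29 in 4 cells must be {5,7,8,9}.
R4C1 = 12 − 5 = 7 completes the 12 across.
No cell is forced outright now. R3C1 can only be 5 or 8 or 9 (the digits allowed by both its 14 across and its 29 down). If R3C1 = 8: that forces R1C1 = 5, R1C2 = 4, R2C1 = 9, after which R2C2 would have to be in {4} for the 13 across but in {1,2,3,7,8,9} for the 19 down — contradiction. If R3C1 = 9: then R3C2 would have to be in {5} for the 14 across but in {1,2,3,4,6,7,8,9} for the 19 down — contradiction. So R3C1 = 5.
R1C1 = 8: the only remaining digit allowed by both the 9 across and the 29 down.
R1C2 = 9 − 8 = 1 completes the 9 across.
R2C1 = 29 − 20 = 9 completes the 29 down.
R2C2 = 13 − 9 = 4 completes the 13 across.
R3C2 = 14 − 5 = 9 completes the 14 across.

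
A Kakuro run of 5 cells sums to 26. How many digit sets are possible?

5 distinct digits from 1–9 sum between 15 and 35.

11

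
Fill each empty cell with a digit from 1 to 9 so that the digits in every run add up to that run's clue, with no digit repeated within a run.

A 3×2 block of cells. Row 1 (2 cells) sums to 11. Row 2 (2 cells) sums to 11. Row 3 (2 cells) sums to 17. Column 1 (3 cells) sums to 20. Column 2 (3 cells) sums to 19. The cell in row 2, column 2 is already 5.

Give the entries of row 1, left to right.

5 6

17 in 2 cells must be {8,9}.
(2,1) = 11 − 5 = 6 completes the 11 across.
Given what's placed, (3,1) must be 9 to fit the 17 across and 20 down.
(3,2) = 17 − 9 = 8 completes the 17 across.
(1,1) = 20 − 15 = 5 completes the 20 down.
(1,2) = 11 − 5 = 6 completes the 11 across.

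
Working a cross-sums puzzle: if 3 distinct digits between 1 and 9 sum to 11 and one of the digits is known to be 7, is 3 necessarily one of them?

Yes

The only way to make 11 from 3 distinct digits under that restriction is {1,3,7}, which contains 3.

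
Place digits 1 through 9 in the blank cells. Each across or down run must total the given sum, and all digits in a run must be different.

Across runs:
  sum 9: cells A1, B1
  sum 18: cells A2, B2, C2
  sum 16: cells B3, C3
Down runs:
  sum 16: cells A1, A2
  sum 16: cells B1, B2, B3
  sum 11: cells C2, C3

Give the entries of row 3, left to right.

9 7

16 in 2 cells must be {7,9}.
The 9 across and the 16 down share only 7, so A1 = 7.
B1 = 9 − 7 = 2 completes the 9 across.
A2 = 16 − 7 = 9 completes the 16 down.
B3 = 9: the only remaining digit allowed by both the 16 across and the 16 down.
C3 = 16 − 9 = 7 completes the 16 across.
B2 = 16 − 11 = 5 completes the 16 down.
C2 = 18 − 14 = 4 completes the 18 across.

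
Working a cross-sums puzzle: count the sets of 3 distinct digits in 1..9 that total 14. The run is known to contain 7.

3

3 distinct digits from 1–9 sum between 6 and 24.
Keeping only sets containing 7.
Enumerating: {1,6,7}, {2,5,7}, {3,4,7}.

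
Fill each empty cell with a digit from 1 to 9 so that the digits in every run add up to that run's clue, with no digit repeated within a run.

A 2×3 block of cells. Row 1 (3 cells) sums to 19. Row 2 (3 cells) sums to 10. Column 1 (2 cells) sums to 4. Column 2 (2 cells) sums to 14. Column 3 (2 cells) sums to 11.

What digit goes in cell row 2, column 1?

1

4 in 2 cells must be {1,3}.
The 19 across and the 4 down share only 3, so (1,1) = 3.
Given what's placed, (1,2) must be 9 to fit the 19 across and 14 down.
(1,3) = 19 − 12 = 7 completes the 19 across.
(2,1) = 4 − 3 = 1 completes the 4 down.
(2,2) = 14 − 9 = 5 completes the 14 down.
(2,3) = 10 − 6 = 4 completes the 10 across.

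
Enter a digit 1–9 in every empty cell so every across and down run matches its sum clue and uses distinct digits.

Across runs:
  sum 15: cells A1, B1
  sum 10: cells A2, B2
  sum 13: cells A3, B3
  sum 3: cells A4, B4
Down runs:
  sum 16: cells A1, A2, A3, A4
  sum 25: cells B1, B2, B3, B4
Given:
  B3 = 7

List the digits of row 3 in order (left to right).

6 7

3 in 2 cells must be {1,2}.
A3 = 13 − 7 = 6 completes the 13 across.
Given what's placed, B4 must be 1 to fit the 3 across and 25 down.
A1 = 7: the only remaining digit allowed by both the 15 across and the 16 down.
B1 = 15 − 7 = 8 completes the 15 across.
B2 = 25 − 16 = 9 completes the 25 down.
A4 = 3 − 1 = 2 completes the 3 across.
A2 = 10 − 9 = 1 completes the 10 across.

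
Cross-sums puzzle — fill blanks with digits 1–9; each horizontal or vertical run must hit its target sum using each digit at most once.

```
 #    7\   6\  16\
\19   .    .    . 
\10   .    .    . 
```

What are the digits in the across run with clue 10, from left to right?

1 2 7

16 in 2 cells must be {7,9}.
The 10 across and the 16 down share only 7, so R2C3 = 7.
R1C3 = 16 − 7 = 9 completes the 16 down.
Nothing is forced directly, so branch on R1C2, whose candidates are 2 or 4. If R1C2 = 2: then R1C1 would have to be in {8} for the 19 across but in {1,2,3,4,5,6} for the 7 down — contradiction. So R1C2 = 4.
R1C1 = 19 − 13 = 6 completes the 19 across.
R2C1 = 7 − 6 = 1 completes the 7 down.
R2C2 = 10 − 8 = 2 completes the 10 across.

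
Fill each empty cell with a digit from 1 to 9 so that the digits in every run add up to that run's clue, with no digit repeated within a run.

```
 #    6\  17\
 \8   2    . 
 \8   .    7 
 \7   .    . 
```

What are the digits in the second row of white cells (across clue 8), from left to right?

6 in 3 cells must be {1,2,3}.
R1C2 = 8 − 2 = 6 completes the 8 across.
R2C1 = 8 − 7 = 1 completes the 8 across.
R3C1 = 6 − 3 = 3 completes the 6 down.
R3C2 = 7 − 3 = 4 completes the 7 across.

1, 7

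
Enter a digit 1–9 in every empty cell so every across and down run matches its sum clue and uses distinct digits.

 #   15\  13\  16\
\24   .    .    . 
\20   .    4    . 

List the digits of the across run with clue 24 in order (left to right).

8, 9, 7

24 in 3 cells must be {7,8,9}; 16 in 2 cells must be {7,9}.
R1C2 = 13 − 4 = 9 completes the 13 down.
Given what's placed, R1C3 must be 7 to fit the 24 across and 16 down.
R2C3 = 16 − 7 = 9 completes the 16 down.
R1C1 = 24 − 16 = 8 completes the 24 across.
R2C1 = 20 − 13 = 7 completes the 20 across.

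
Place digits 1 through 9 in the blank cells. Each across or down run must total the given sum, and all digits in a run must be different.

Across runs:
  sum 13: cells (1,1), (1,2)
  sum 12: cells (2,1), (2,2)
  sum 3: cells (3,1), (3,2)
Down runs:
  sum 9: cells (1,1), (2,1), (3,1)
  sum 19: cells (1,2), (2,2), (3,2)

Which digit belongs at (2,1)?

3

3 in 2 cells must be {1,2}.
The 3 across and the 19 down share only 2, so (3,2) = 2.
(3,1) = 3 − 2 = 1 completes the 3 across.
Nothing is forced directly, so branch on (1,1), whose candidates are 5 or 6. If (1,1) = 6: then (1,2) would have to be in {7} for the 13 across but in {8,9} for the 19 down — contradiction. So (1,1) = 5.
(1,2) = 13 − 5 = 8 completes the 13 across.
(2,1) = 9 − 6 = 3 completes the 9 down.
(2,2) = 12 − 3 = 9 completes the 12 across.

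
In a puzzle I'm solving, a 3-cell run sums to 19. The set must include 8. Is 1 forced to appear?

Counterexample: {2,8,9} sums to 19 under that restriction without using 1.

No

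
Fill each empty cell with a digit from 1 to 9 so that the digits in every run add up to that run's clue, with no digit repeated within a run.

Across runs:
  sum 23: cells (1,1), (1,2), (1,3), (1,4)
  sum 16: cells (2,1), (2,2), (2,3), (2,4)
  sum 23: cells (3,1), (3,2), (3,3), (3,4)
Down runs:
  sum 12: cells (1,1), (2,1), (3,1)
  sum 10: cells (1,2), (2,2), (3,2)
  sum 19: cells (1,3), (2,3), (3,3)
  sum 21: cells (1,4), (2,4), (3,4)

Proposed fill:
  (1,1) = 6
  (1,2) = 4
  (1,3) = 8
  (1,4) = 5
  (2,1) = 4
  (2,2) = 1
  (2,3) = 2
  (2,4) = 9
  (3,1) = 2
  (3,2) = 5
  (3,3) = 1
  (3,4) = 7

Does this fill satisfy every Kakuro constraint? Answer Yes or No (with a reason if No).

No — the down run (1,3)–(3,3) sums to 11, not 19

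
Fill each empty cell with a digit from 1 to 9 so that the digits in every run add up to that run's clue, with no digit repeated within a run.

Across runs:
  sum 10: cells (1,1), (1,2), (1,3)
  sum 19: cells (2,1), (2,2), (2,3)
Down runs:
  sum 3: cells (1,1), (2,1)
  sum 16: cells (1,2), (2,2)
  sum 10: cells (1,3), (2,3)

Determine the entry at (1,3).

2

3 in 2 cells must be {1,2}; 16 in 2 cells must be {7,9}.
The 10 across and the 16 down share only 7, so (1,2) = 7.
The 19 across and the 3 down share only 2, so (2,1) = 2.
(2,2) = 16 − 7 = 9 completes the 16 down.
(2,3) = 19 − 11 = 8 completes the 19 across.
(1,1) = 3 − 2 = 1 completes the 3 down.
(1,3) = 10 − 8 = 2 completes the 10 across.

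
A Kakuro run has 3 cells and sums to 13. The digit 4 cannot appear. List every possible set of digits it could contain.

{1,3,9}; {1,5,7}; {2,3,8}; {2,5,6}

3 distinct digits from 1–9 sum between 6 and 24.
Dropping sets that contain 4.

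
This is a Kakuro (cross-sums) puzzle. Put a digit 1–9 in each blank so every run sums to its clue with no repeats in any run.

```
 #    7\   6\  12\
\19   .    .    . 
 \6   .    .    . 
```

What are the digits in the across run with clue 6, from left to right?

1 2 3

6 in 3 cells must be {1,2,3}.
The 6 across and the 12 down share only 3, so R2C3 = 3.
R1C3 = 12 − 3 = 9 completes the 12 down.
Nothing is forced directly, so branch on R1C2, whose candidates are 2 or 4. If R1C2 = 2: then R1C1 would have to be in {8} for the 19 across but in {1,2,3,4,5,6} for the 7 down — contradiction. So R1C2 = 4.
R1C1 = 19 − 13 = 6 completes the 19 across.
R2C1 = 7 − 6 = 1 completes the 7 down.
R2C2 = 6 − 4 = 2 completes the 6 across.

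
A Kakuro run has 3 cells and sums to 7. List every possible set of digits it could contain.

{1,2,4}

3 distinct digits from 1–9 sum between 6 and 24.
Only one set works: {1,2,4}.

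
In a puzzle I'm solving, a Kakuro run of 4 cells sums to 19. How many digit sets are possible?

4 distinct digits from 1–9 sum between 10 and 30.

11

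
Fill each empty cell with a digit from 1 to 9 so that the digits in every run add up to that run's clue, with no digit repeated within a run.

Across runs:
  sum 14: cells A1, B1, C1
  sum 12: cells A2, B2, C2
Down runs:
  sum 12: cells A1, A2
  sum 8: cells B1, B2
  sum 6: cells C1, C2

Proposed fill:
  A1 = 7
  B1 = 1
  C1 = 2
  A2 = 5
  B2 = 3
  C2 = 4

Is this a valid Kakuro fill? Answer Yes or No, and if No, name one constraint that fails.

No — the down run B1–B2 sums to 4, not 8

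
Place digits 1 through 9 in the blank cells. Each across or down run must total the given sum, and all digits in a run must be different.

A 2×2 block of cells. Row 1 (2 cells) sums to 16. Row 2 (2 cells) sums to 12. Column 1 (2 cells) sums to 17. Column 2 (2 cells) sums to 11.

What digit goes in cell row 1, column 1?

9

16 in 2 cells must be {7,9}; 17 in 2 cells must be {8,9}.
The 16 across and the 17 down share only 9, so (1,1) = 9.
(1,2) = 16 − 9 = 7 completes the 16 across.
(2,1) = 17 − 9 = 8 completes the 17 down.
(2,2) = 12 − 8 = 4 completes the 12 across.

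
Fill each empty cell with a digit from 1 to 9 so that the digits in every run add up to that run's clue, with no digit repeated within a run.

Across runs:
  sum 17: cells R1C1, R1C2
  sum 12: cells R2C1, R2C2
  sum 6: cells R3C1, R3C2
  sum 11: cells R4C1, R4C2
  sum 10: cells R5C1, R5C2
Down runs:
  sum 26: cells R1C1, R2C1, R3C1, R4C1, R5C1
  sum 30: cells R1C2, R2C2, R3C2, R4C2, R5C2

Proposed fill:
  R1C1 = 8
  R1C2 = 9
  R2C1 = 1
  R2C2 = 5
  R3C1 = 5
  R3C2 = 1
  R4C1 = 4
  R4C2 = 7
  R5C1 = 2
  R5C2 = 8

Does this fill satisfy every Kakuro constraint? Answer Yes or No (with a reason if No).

No — the down run R1C1–R5C1 sums to 20, not 26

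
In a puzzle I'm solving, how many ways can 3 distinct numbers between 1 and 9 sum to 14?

3 distinct digits from 1–9 sum between 6 and 24.

8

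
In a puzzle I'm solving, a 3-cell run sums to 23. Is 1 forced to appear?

No

The only way to make 23 from 3 distinct digits is {6,8,9}, which does not contain 1.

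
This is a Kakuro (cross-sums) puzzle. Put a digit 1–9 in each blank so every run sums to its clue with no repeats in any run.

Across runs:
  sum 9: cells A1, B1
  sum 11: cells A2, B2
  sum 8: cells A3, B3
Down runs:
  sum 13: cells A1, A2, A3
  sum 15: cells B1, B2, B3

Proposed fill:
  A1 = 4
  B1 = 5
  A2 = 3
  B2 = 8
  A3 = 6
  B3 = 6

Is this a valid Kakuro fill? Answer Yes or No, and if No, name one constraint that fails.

No — the down run B1–B3 sums to 19, not 15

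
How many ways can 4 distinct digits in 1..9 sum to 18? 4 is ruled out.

4 distinct digits from 1–9 sum between 10 and 30.
Dropping sets that contain 4.
Enumerating: {1,2,6,9}, {1,2,7,8}, {1,3,5,9}, {1,3,6,8}, {2,3,5,8}, {2,3,6,7}.

6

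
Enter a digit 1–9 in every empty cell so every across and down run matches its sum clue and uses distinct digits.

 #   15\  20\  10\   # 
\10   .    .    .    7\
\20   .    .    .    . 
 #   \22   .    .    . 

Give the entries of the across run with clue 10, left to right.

Nothing is forced directly, so branch on R1C1, whose candidates are 6 or 7. If R1C1 = 7: then R1C2 would have to be in {1,2} for the 10 across but in {3,4,5,6,7,8,9} for the 20 down — contradiction. So R1C1 = 6.
Given what's placed, R1C2 must be 3 to fit the 10 across and 20 down.
R1C3 = 10 − 9 = 1 completes the 10 across.

6, 3, 1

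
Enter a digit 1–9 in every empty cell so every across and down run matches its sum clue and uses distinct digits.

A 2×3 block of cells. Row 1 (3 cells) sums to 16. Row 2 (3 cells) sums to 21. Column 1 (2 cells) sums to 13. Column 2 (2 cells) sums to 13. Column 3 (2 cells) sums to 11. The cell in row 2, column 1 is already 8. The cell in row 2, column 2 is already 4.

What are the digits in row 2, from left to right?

8 4 9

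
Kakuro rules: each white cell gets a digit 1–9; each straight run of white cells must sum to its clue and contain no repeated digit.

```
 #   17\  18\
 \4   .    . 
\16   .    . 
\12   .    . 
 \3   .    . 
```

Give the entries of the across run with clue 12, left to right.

4 in 2 cells must be {1,3}; 16 in 2 cells must be {7,9}; 3 in 2 cells must be {1,2}.
Nothing is forced directly, so branch on R1C1, whose candidates are 1 or 3. If R1C1 = 1: that forces R1C2 = 3, R4C1 = 2, R4C2 = 1, R2C1 = 9, after which R2C2 would have to be in {7} for the 16 across but in {5,6,8,9} for the 18 down — contradiction. So R1C1 = 3.
R1C2 = 4 − 3 = 1 completes the 4 across.
Given what's placed, R4C2 must be 2 to fit the 3 across and 18 down.
R4C1 = 3 − 2 = 1 completes the 3 across.
No cell is forced outright now. R2C1 can only be 7 or 9 (the digits allowed by both its 16 across and its 17 down). If R2C1 = 7: that forces R2C2 = 9, after which R3C1 would have to be in {3,4,5,7,8,9} for the 12 across but in {6} for the 17 down — contradiction. So R2C1 = 9.
R2C2 = 16 − 9 = 7 completes the 16 across.
R3C1 = 17 − 13 = 4 completes the 17 down.
R3C2 = 12 − 4 = 8 completes the 12 across.

4 8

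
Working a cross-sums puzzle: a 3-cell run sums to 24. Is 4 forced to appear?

No

The only way to make 24 from 3 distinct digits is {7,8,9}, which does not contain 4.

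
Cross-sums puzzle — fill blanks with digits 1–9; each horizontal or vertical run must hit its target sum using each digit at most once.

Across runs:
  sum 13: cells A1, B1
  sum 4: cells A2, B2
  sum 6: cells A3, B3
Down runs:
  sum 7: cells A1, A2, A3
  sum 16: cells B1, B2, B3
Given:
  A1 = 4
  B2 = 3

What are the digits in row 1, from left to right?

4 in 2 cells must be {1,3}; 7 in 3 cells must be {1,2,4}.
B1 = 13 − 4 = 9 completes the 13 across.
A2 = 4 − 3 = 1 completes the 4 across.
A3 = 7 − 5 = 2 completes the 7 down.
B3 = 6 − 2 = 4 completes the 6 across.

4, 9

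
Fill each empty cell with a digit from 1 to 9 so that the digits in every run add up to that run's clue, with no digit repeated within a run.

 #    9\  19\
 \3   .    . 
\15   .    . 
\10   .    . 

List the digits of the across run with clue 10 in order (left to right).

2, 8

3 in 2 cells must be {1,2}.
The 3 across and the 19 down share only 2, so R1C2 = 2.
The 15 across and the 9 down share only 6, so R2C1 = 6.
R2C2 = 15 − 6 = 9 completes the 15 across.
R3C2 = 19 − 11 = 8 completes the 19 down.
R1C1 = 3 − 2 = 1 completes the 3 across.
R3C1 = 10 − 8 = 2 completes the 10 across.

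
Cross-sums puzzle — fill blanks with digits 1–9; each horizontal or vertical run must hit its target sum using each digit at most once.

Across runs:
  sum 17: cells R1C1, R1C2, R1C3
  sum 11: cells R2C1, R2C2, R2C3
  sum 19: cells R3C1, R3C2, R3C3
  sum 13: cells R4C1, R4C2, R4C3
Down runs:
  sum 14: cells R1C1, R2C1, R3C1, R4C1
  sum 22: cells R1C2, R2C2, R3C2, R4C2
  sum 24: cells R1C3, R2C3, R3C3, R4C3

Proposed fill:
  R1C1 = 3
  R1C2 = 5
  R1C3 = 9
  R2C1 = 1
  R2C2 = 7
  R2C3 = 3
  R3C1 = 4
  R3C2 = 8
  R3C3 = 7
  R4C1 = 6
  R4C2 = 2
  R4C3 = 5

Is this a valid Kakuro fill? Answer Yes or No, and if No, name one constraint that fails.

Yes

Across: 3+5+9=17; 1+7+3=11; 4+8+7=19; 6+2+5=13. Down: 3+1+4+6=14; 5+7+8+2=22; 9+3+7+5=24. No digit repeats within any run.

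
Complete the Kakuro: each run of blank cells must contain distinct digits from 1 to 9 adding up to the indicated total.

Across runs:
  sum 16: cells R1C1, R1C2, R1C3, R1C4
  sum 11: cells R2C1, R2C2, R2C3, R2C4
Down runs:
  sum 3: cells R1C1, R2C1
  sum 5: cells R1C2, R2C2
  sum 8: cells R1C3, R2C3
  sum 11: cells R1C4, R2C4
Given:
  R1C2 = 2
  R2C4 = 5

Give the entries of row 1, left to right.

11 in 4 cells must be {1,2,3,5}; 3 in 2 cells must be {1,2}.
Given what's placed, R1C1 must be 1 to fit the 16 across and 3 down.
R1C4 = 11 − 5 = 6 completes the 11 down.
R2C1 = 3 − 1 = 2 completes the 3 down.
R2C2 = 5 − 2 = 3 completes the 5 down.
R2C3 = 11 − 10 = 1 completes the 11 across.
R1C3 = 16 − 9 = 7 completes the 16 across.

1 2 7 6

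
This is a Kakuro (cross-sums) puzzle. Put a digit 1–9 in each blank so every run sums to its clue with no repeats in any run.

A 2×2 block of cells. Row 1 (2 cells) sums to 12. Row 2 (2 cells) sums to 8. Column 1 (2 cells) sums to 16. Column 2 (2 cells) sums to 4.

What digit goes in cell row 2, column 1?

7

16 in 2 cells must be {7,9}; 4 in 2 cells must be {1,3}.
The 12 across and the 4 down share only 3, so (1,2) = 3.
The 8 across and the 16 down share only 7, so (2,1) = 7.
(2,2) = 8 − 7 = 1 completes the 8 across.
(1,1) = 12 − 3 = 9 completes the 12 across.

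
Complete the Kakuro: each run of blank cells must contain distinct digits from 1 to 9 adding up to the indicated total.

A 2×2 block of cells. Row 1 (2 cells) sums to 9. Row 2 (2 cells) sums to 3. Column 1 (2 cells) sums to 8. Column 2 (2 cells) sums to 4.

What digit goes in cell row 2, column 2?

1

3 in 2 cells must be {1,2}; 4 in 2 cells must be {1,3}.
The 3 across and the 4 down share only 1, so (2,2) = 1.
(1,2) = 4 − 1 = 3 completes the 4 down.
(2,1) = 3 − 1 = 2 completes the 3 across.
(1,1) = 9 − 3 = 6 completes the 9 across.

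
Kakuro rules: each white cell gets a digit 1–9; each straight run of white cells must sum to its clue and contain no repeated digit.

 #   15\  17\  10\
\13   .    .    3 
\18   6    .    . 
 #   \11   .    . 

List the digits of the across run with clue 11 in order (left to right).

9, 2

R1C1 = 15 − 6 = 9 completes the 15 down.
R1C2 = 13 − 12 = 1 completes the 13 across.
Given what's placed, R2C3 must be 5 to fit the 18 across and 10 down.
R3C3 = 10 − 8 = 2 completes the 10 down.
R2C2 = 18 − 11 = 7 completes the 18 across.
R3C2 = 11 − 2 = 9 completes the 11 across.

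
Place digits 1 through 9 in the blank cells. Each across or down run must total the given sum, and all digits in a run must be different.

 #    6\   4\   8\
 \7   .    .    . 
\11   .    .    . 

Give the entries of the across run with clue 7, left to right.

7 in 3 cells must be {1,2,4}; 4 in 2 cells must be {1,3}.
The 7 across and the 4 down share only 1, so R1C2 = 1.
Given what's placed, R1C3 must be 2 to fit the 7 across and 8 down.
R2C2 = 4 − 1 = 3 completes the 4 down.
R2C3 = 8 − 2 = 6 completes the 8 down.
R1C1 = 7 − 3 = 4 completes the 7 across.
R2C1 = 11 − 9 = 2 completes the 11 across.

4, 1, 2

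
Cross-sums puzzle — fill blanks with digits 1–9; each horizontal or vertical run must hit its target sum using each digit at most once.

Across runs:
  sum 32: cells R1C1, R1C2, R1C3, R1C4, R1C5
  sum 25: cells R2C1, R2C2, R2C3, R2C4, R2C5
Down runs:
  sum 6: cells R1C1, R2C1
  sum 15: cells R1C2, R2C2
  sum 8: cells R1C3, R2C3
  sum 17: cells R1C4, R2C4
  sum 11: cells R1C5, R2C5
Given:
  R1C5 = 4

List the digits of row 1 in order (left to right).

5, 9, 6, 8, 4

17 in 2 cells must be {8,9}.
Given what's placed, R1C1 must be 5 to fit the 32 across and 6 down.
Given what's placed, R1C3 must be 6 to fit the 32 across and 8 down.
R2C1 = 6 − 5 = 1 completes the 6 down.
R2C3 = 8 − 6 = 2 completes the 8 down.
R2C5 = 11 − 4 = 7 completes the 11 down.
Given what's placed, R2C4 must be 9 to fit the 25 across and 17 down.
R1C4 = 17 − 9 = 8 completes the 17 down.
R2C2 = 25 − 19 = 6 completes the 25 across.
R1C2 = 32 − 23 = 9 completes the 32 across.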